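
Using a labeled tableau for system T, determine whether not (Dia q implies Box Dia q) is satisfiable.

1. not (Dia q implies Box Dia q), w0
2. Dia q, w0
3. not Box Dia q, w0
4. q, w1
5. not Dia q, w2
6. not q, w2
Accessibility: w0Rw0, w0Rw1, w0Rw2, w1Rw1, w2Rw2

Yes, satisfiable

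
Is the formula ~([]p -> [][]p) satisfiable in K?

Satisfiable (open branch found)

1. ~([]p -> [][]p), w0
2. []p, w0
3. ~[][]p, w0
4. ~[]p, w1
5. p, w1
6. ~p, w2
Accessibility: w0Rw1, w1Rw2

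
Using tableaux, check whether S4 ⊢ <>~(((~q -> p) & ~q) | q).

No, not valid

Tableau for the negation ~<>~(((~q -> p) & ~q) | q):
1. ~<>~(((~q -> p) & ~q) | q), w0
2. ((~q -> p) & ~q) | q, w0
3. q, w0
Accessibility: w0Rw0
The negation has an open branch (countermodel exists).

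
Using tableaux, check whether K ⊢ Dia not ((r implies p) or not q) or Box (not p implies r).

Tableau for the negation not (Dia not ((r implies p) or not q) or Box (not p implies r)):
1. not (Dia not ((r implies p) or not q) or Box (not p implies r)), w0
2. not Dia not ((r implies p) or not q), w0   [neg-or-rule on 1]
3. not Box (not p implies r), w0   [neg-or-rule on 1]
4. not (not p implies r), w1   [neg-Box-rule on 3: fresh world w1, w0Rw1]
5. not p, w1   [neg-implies-rule on 4]
6. not r, w1   [neg-implies-rule on 4]
7. (r implies p) or not q, w1   [neg-Dia-rule on 2 via w0Rw1]
8. not q, w1   [or-rule on 7 (branches; this branch)]
Accessibility: w0Rw1
The negation has an open branch (countermodel exists).

No, not valid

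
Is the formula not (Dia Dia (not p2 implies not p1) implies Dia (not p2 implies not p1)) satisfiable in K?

1. not (Dia Dia (not p2 implies not p1) implies Dia (not p2 implies not p1)), w0
2. Dia Dia (not p2 implies not p1), w0   [neg-implies-rule on 1]
3. not Dia (not p2 implies not p1), w0   [neg-implies-rule on 1]
4. Dia (not p2 implies not p1), w1   [Dia-rule on 2: fresh world w1, w0Rw1]
5. not (not p2 implies not p1), w1   [neg-Dia-rule on 3 via w0Rw1]
6. not p2, w1   [neg-implies-rule on 5]
7. p1, w1   [neg-implies-rule on 5]
8. not p2 implies not p1, w2   [Dia-rule on 4: fresh world w2, w1Rw2]
9. not p1, w2   [implies-rule on 8 (branches; this branch)]
Accessibility: w0Rw1, w1Rw2

Yes, satisfiable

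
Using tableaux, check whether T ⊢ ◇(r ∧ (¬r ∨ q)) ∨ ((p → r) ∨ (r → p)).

Tableau for the negation ¬(◇(r ∧ (¬r ∨ q)) ∨ ((p → r) ∨ (r → p))):
1. ¬(◇(r ∧ (¬r ∨ q)) ∨ ((p → r) ∨ (r → p))), u
2. ¬◇(r ∧ (¬r ∨ q)), u   [¬∨-rule on 1]
3. ¬((p → r) ∨ (r → p)), u   [¬∨-rule on 1]
4. ¬(p → r), u   [¬∨-rule on 3]
5. ¬(r → p), u   [¬∨-rule on 3]
6. p, u   [¬→-rule on 4]
7. ¬r, u   [¬→-rule on 4]
8. r, u   [¬→-rule on 5]
9. ¬p, u   [¬→-rule on 5]
Accessibility: uRu
Branch closes: r and ¬r both at u.
All branches of the negation close; one closing branch shown above.

Valid in T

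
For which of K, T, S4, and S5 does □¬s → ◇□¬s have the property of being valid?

T-tableau for the negation ¬(□¬s → ◇□¬s):
1. ¬(□¬s → ◇□¬s), w0
2. □¬s, w0   [¬→-rule on 1]
3. ¬◇□¬s, w0   [¬→-rule on 1]
4. ¬s, w0   [□-rule on 2 via w0Rw0]
5. ¬□¬s, w0   [¬◇-rule on 3 via w0Rw0]
6. s, w1   [¬□-rule on 5: fresh world w1, w0Rw1]
7. ¬s, w1   [□-rule on 2 via w0Rw1]
Accessibility: w0Rw0, w0Rw1, w1Rw1
Branch closes: s and ¬s both at w1.
Every branch closes (one shown): valid in T, hence also in S4, S5 (every theorem of T is a theorem of S4 and S5).
K-tableau for the negation ¬(□¬s → ◇□¬s):
1. ¬(□¬s → ◇□¬s), w0
2. □¬s, w0   [¬→-rule on 1]
3. ¬◇□¬s, w0   [¬→-rule on 1]
Complete open branch: countermodel on a K-frame, so not valid in K.

T, S4, S5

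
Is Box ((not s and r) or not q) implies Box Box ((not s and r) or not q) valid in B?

Tableau for the negation not (Box ((not s and r) or not q) implies Box Box ((not s and r) or not q)):
1. not (Box ((not s and r) or not q) implies Box Box ((not s and r) or not q)), 0
2. Box ((not s and r) or not q), 0   [neg-implies-rule on 1]
3. not Box Box ((not s and r) or not q), 0   [neg-implies-rule on 1]
4. (not s and r) or not q, 0   [Box-rule on 2 via 0R0]
5. not q, 0   [or-rule on 4 (branches; this branch)]
6. not Box ((not s and r) or not q), 1   [neg-Box-rule on 3: fresh world 1, 0R1]
7. (not s and r) or not q, 1   [Box-rule on 2 via 0R1]
8. not q, 1   [or-rule on 7 (branches; this branch)]
9. not ((not s and r) or not q), 2   [neg-Box-rule on 6: fresh world 2, 1R2]
10. not (not s and r), 2   [neg-or-rule on 9]
11. q, 2   [neg-or-rule on 9]
12. not r, 2   [neg-and-rule on 10 (branches; this branch)]
Accessibility: 0R0, 0R1, 1R0, 1R1, 1R2, 2R1, 2R2
The negation has an open branch (countermodel exists).

No, not valid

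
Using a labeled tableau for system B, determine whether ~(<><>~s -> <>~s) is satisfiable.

1. ~(<><>~s -> <>~s), u
2. <><>~s, u   [~->-rule on 1]
3. ~<>~s, u   [~->-rule on 1]
4. s, u   [~<>-rule on 3 via uRu]
5. <>~s, v   [<>-rule on 2: fresh world v, uRv]
6. s, v   [~<>-rule on 3 via uRv]
7. ~s, w   [<>-rule on 5: fresh world w, vRw]
Accessibility: uRu, uRv, vRu, vRv, vRw, wRv, wRw

Yes, satisfiable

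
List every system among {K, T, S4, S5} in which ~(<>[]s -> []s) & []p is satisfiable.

K, T, S4

S5-tableau for the formula:
1. ~(<>[]s -> []s) & []p, 0
2. ~(<>[]s -> []s), 0   [&-rule on 1]
3. []p, 0   [&-rule on 1]
4. <>[]s, 0   [~->-rule on 2]
5. ~[]s, 0   [~->-rule on 2]
6. p, 0   [[]-rule on 3 via 0R0]
7. []s, 1   [<>-rule on 4: fresh world 1, 0R1]
8. p, 1   [[]-rule on 3 via 0R1]
9. s, 0   [[]-rule on 7 via 1R0]
10. s, 1   [[]-rule on 7 via 1R1]
11. ~s, 2   [~[]-rule on 5: fresh world 2, 0R2]
12. p, 2   [[]-rule on 3 via 0R2]
13. s, 2   [[]-rule on 7 via 1R2]
Accessibility: 0R0, 0R1, 0R2, 1R0, 1R1, 1R2, 2R0, 2R1, 2R2
Branch closes: s and ~s both at 2.
Every branch closes (one shown): unsatisfiable in S5.
S4-tableau for the formula:
1. ~(<>[]s -> []s) & []p, 0
2. ~(<>[]s -> []s), 0   [&-rule on 1]
3. []p, 0   [&-rule on 1]
4. <>[]s, 0   [~->-rule on 2]
5. ~[]s, 0   [~->-rule on 2]
6. p, 0   [[]-rule on 3 via 0R0]
7. []s, 1   [<>-rule on 4: fresh world 1, 0R1]
8. p, 1   [[]-rule on 3 via 0R1]
9. s, 1   [[]-rule on 7 via 1R1]
10. ~s, 2   [~[]-rule on 5: fresh world 2, 0R2]
11. p, 2   [[]-rule on 3 via 0R2]
Accessibility: 0R0, 0R1, 0R2, 1R1, 2R2
Complete open branch: satisfiable in S4, hence also in K, T (this S4-model is also a K-model and a T-model).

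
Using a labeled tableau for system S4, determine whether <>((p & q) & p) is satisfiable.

Satisfiable (open branch found)

1. <>((p & q) & p), u
2. (p & q) & p, v   [<>-rule on 1: fresh world v, uRv]
3. p & q, v   [&-rule on 2]
4. p, v   [&-rule on 2]
5. q, v   [&-rule on 3]
Accessibility: uRu, uRv, vRv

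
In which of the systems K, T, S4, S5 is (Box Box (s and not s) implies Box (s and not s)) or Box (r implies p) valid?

T, S4, S5

T-tableau for the negation not ((Box Box (s and not s) implies Box (s and not s)) or Box (r implies p)):
1. not ((Box Box (s and not s) implies Box (s and not s)) or Box (r implies p)), w0
2. not (Box Box (s and not s) implies Box (s and not s)), w0   [neg-or-rule on 1]
3. not Box (r implies p), w0   [neg-or-rule on 1]
4. Box Box (s and not s), w0   [neg-implies-rule on 2]
5. not Box (s and not s), w0   [neg-implies-rule on 2]
6. Box (s and not s), w0   [Box-rule on 4 via w0Rw0]
7. s and not s, w0   [Box-rule on 6 via w0Rw0]
8. s, w0   [and-rule on 7]
9. not s, w0   [and-rule on 7]
Accessibility: w0Rw0
Branch closes: s and not s both at w0.
Every branch closes (one shown): valid in T, hence also in S4, S5 (every theorem of T is a theorem of S4 and S5).
K-tableau for the negation not ((Box Box (s and not s) implies Box (s and not s)) or Box (r implies p)):
1. not ((Box Box (s and not s) implies Box (s and not s)) or Box (r implies p)), w0
2. not (Box Box (s and not s) implies Box (s and not s)), w0   [neg-or-rule on 1]
3. not Box (r implies p), w0   [neg-or-rule on 1]
4. Box Box (s and not s), w0   [neg-implies-rule on 2]
5. not Box (s and not s), w0   [neg-implies-rule on 2]
6. not (r implies p), w1   [neg-Box-rule on 3: fresh world w1, w0Rw1]
7. r, w1   [neg-implies-rule on 6]
8. not p, w1   [neg-implies-rule on 6]
9. Box (s and not s), w1   [Box-rule on 4 via w0Rw1]
10. not (s and not s), w2   [neg-Box-rule on 5: fresh world w2, w0Rw2]
11. Box (s and not s), w2   [Box-rule on 4 via w0Rw2]
12. s, w2   [neg-and-rule on 10 (branches; this branch)]
Accessibility: w0Rw1, w0Rw2
Complete open branch: countermodel on a K-frame, so not valid in K.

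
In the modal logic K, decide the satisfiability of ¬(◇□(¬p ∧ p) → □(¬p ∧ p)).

1. ¬(◇□(¬p ∧ p) → □(¬p ∧ p)), w0
2. ◇□(¬p ∧ p), w0
3. ¬□(¬p ∧ p), w0
4. □(¬p ∧ p), w1
5. ¬(¬p ∧ p), w2
6. ¬p, w2
Accessibility: w0Rw1, w0Rw2

Yes, satisfiable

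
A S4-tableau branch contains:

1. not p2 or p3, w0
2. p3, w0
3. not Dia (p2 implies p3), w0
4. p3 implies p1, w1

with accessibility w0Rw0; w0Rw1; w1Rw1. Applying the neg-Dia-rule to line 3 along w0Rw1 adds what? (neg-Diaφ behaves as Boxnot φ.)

neg-Diaφ behaves as Boxnot φ: propagate the negated body to each accessible world.

not (p2 implies p3), w1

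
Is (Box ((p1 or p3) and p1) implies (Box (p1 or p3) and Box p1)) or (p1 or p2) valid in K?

Tableau for the negation not ((Box ((p1 or p3) and p1) implies (Box (p1 or p3) and Box p1)) or (p1 or p2)):
1. not ((Box ((p1 or p3) and p1) implies (Box (p1 or p3) and Box p1)) or (p1 or p2)), w0
2. not (Box ((p1 or p3) and p1) implies (Box (p1 or p3) and Box p1)), w0
3. not (p1 or p2), w0
4. Box ((p1 or p3) and p1), w0
5. not (Box (p1 or p3) and Box p1), w0
6. not p1, w0
7. not p2, w0
8. not Box (p1 or p3), w0
9. not (p1 or p3), w1
10. not p1, w1
11. not p3, w1
12. (p1 or p3) and p1, w1
13. p1 or p3, w1
14. p1, w1
Accessibility: w0Rw1
Branch closes: p1 and not p1 both at w1.
All branches of the negation close; one closing branch shown above.

Valid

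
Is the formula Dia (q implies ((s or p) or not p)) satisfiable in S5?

1. Dia (q implies ((s or p) or not p)), u
2. q implies ((s or p) or not p), v
3. (s or p) or not p, v
4. not p, v
Accessibility: uRu, uRv, vRu, vRv

Satisfiable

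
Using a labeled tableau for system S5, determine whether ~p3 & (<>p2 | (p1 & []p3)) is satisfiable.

Yes, satisfiable

1. ~p3 & (<>p2 | (p1 & []p3)), 0
2. ~p3, 0   [&-rule on 1]
3. <>p2 | (p1 & []p3), 0   [&-rule on 1]
4. <>p2, 0   [|-rule on 3 (branches; this branch)]
5. p2, 1   [<>-rule on 4: fresh world 1, 0R1]
Accessibility: 0R0, 0R1, 1R0, 1R1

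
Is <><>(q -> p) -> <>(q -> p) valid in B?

Invalid (countermodel exists)

Tableau for the negation ~(<><>(q -> p) -> <>(q -> p)):
1. ~(<><>(q -> p) -> <>(q -> p)), u
2. <><>(q -> p), u
3. ~<>(q -> p), u
4. ~(q -> p), u
5. q, u
6. ~p, u
7. <>(q -> p), v
8. ~(q -> p), v
9. q, v
10. ~p, v
11. q -> p, w
12. p, w
Accessibility: uRu, uRv, vRu, vRv, vRw, wRv, wRw
The negation has an open branch (countermodel exists).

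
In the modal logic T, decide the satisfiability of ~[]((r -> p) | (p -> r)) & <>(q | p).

Unsatisfiable

1. ~[]((r -> p) | (p -> r)) & <>(q | p), 0
2. ~[]((r -> p) | (p -> r)), 0   [&-rule on 1]
3. <>(q | p), 0   [&-rule on 1]
4. ~((r -> p) | (p -> r)), 1   [~[]-rule on 2: fresh world 1, 0R1]
5. ~(r -> p), 1   [~|-rule on 4]
6. ~(p -> r), 1   [~|-rule on 4]
7. r, 1   [~->-rule on 5]
8. ~p, 1   [~->-rule on 5]
9. p, 1   [~->-rule on 6]
10. ~r, 1   [~->-rule on 6]
Accessibility: 0R0, 0R1, 1R1
Branch closes: p and ~p both at 1.
(One branch shown.) All branches close.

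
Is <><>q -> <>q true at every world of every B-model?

Invalid (countermodel exists)

Tableau for the negation ~(<><>q -> <>q):
1. ~(<><>q -> <>q), u
2. <><>q, u
3. ~<>q, u
4. ~q, u
5. <>q, v
6. ~q, v
7. q, w
Accessibility: uRu, uRv, vRu, vRv, vRw, wRv, wRw
The negation has an open branch (countermodel exists).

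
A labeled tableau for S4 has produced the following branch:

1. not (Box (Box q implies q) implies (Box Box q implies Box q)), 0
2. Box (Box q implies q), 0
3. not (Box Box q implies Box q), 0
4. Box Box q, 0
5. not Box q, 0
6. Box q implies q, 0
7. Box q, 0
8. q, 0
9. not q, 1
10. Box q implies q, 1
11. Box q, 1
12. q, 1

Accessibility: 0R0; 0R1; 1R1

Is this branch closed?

Closed

Both q and not q appear at 1.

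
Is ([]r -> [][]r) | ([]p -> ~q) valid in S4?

Valid

Tableau for the negation ~(([]r -> [][]r) | ([]p -> ~q)):
1. ~(([]r -> [][]r) | ([]p -> ~q)), w0
2. ~([]r -> [][]r), w0
3. ~([]p -> ~q), w0
4. []r, w0
5. ~[][]r, w0
6. []p, w0
7. q, w0
8. r, w0
9. p, w0
10. ~[]r, w1
11. r, w1
12. p, w1
13. ~r, w2
14. r, w2
Accessibility: w0Rw0, w0Rw1, w0Rw2, w1Rw1, w1Rw2, w2Rw2
Branch closes: r and ~r both at w2.
Every branch of the negation's tableau closes; the branch above is one of them.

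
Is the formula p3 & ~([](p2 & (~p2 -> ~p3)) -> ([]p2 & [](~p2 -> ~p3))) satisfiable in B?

Unsatisfiable (every branch closes)

1. p3 & ~([](p2 & (~p2 -> ~p3)) -> ([]p2 & [](~p2 -> ~p3))), u
2. p3, u   [&-rule on 1]
3. ~([](p2 & (~p2 -> ~p3)) -> ([]p2 & [](~p2 -> ~p3))), u   [&-rule on 1]
4. [](p2 & (~p2 -> ~p3)), u   [~->-rule on 3]
5. ~([]p2 & [](~p2 -> ~p3)), u   [~->-rule on 3]
6. p2 & (~p2 -> ~p3), u   [[]-rule on 4 via uRu]
7. p2, u   [&-rule on 6]
8. ~p2 -> ~p3, u   [&-rule on 6]
9. ~[](~p2 -> ~p3), u   [~&-rule on 5 (branches; this branch)]
10. ~(~p2 -> ~p3), v   [~[]-rule on 9: fresh world v, uRv]
11. ~p2, v   [~->-rule on 10]
12. p3, v   [~->-rule on 10]
13. p2 & (~p2 -> ~p3), v   [[]-rule on 4 via uRv]
14. p2, v   [&-rule on 13]
15. ~p2 -> ~p3, v   [&-rule on 13]
Accessibility: uRu, uRv, vRu, vRv
Branch closes: p2 and ~p2 both at v.
All branches of the tableau close; one closing branch shown above.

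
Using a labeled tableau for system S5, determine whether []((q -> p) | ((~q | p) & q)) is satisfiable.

Satisfiable (open branch found)

1. []((q -> p) | ((~q | p) & q)), 0
2. (q -> p) | ((~q | p) & q), 0   [[]-rule on 1 via 0R0]
3. (~q | p) & q, 0   [|-rule on 2 (branches; this branch)]
4. ~q | p, 0   [&-rule on 3]
5. q, 0   [&-rule on 3]
6. p, 0   [|-rule on 4 (branches; this branch)]
Accessibility: 0R0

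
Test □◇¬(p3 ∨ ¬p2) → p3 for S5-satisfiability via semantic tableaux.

Yes, satisfiable

1. □◇¬(p3 ∨ ¬p2) → p3, u
2. p3, u
Accessibility: uRu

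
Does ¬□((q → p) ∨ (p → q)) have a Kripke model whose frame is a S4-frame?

1. ¬□((q → p) ∨ (p → q)), w0
2. ¬((q → p) ∨ (p → q)), w1   [¬□-rule on 1: fresh world w1, w0Rw1]
3. ¬(q → p), w1   [¬∨-rule on 2]
4. ¬(p → q), w1   [¬∨-rule on 2]
5. q, w1   [¬→-rule on 3]
6. ¬p, w1   [¬→-rule on 3]
7. p, w1   [¬→-rule on 4]
8. ¬q, w1   [¬→-rule on 4]
Accessibility: w0Rw0, w0Rw1, w1Rw1
Branch closes: p and ¬p both at w1.
All branches of the tableau close; one closing branch shown above.

Unsatisfiable (every branch closes)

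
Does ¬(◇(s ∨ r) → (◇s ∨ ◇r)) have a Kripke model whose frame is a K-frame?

No, unsatisfiable

1. ¬(◇(s ∨ r) → (◇s ∨ ◇r)), w0
2. ◇(s ∨ r), w0   [¬→-rule on 1]
3. ¬(◇s ∨ ◇r), w0   [¬→-rule on 1]
4. ¬◇s, w0   [¬∨-rule on 3]
5. ¬◇r, w0   [¬∨-rule on 3]
6. s ∨ r, w1   [◇-rule on 2: fresh world w1, w0Rw1]
7. ¬s, w1   [¬◇-rule on 4 via w0Rw1]
8. ¬r, w1   [¬◇-rule on 5 via w0Rw1]
9. r, w1   [∨-rule on 6 (branches; this branch)]
Accessibility: w0Rw1
Branch closes: r and ¬r both at w1.
(One branch shown.) All branches close.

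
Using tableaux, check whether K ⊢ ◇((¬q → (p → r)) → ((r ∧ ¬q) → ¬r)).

Tableau for the negation ¬◇((¬q → (p → r)) → ((r ∧ ¬q) → ¬r)):
1. ¬◇((¬q → (p → r)) → ((r ∧ ¬q) → ¬r)), w0
The negation has an open branch (countermodel exists).

No, not valid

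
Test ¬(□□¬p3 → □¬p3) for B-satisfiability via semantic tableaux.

Unsatisfiable (every branch closes)

1. ¬(□□¬p3 → □¬p3), w0
2. □□¬p3, w0
3. ¬□¬p3, w0
4. □¬p3, w0
5. ¬p3, w0
6. p3, w1
7. □¬p3, w1
8. ¬p3, w1
Accessibility: w0Rw0, w0Rw1, w1Rw0, w1Rw1
Branch closes: p3 and ¬p3 both at w1.
Every branch closes; the branch above is one of them.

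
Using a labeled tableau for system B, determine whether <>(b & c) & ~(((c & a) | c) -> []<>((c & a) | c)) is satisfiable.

1. <>(b & c) & ~(((c & a) | c) -> []<>((c & a) | c)), w0
2. <>(b & c), w0
3. ~(((c & a) | c) -> []<>((c & a) | c)), w0
4. (c & a) | c, w0
5. ~[]<>((c & a) | c), w0
6. c & a, w0
7. c, w0
8. a, w0
9. b & c, w1
10. b, w1
11. c, w1
12. ~<>((c & a) | c), w2
13. ~((c & a) | c), w0
14. ~(c & a), w0
15. ~c, w0
Accessibility: w0Rw0, w0Rw1, w0Rw2, w1Rw0, w1Rw1, w2Rw0, w2Rw2
Branch closes: c and ~c both at w0.
Every branch closes; the branch above is one of them.

Unsatisfiable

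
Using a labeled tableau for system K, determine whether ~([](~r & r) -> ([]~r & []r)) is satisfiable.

1. ~([](~r & r) -> ([]~r & []r)), 0
2. [](~r & r), 0
3. ~([]~r & []r), 0
4. ~[]r, 0
5. ~r, 1
6. ~r & r, 1
7. r, 1
Accessibility: 0R1
Branch closes: r and ~r both at 1.
Every branch closes; the branch above is one of them.

No, unsatisfiable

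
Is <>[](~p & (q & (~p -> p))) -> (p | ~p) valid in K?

Yes, valid

Tableau for the negation ~(<>[](~p & (q & (~p -> p))) -> (p | ~p)):
1. ~(<>[](~p & (q & (~p -> p))) -> (p | ~p)), u
2. <>[](~p & (q & (~p -> p))), u
3. ~(p | ~p), u
4. ~p, u
5. p, u
Branch closes: p and ~p both at u.
All branches of the negation close; one closing branch shown above.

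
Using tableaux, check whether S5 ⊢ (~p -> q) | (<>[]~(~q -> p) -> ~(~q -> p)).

Tableau for the negation ~((~p -> q) | (<>[]~(~q -> p) -> ~(~q -> p))):
1. ~((~p -> q) | (<>[]~(~q -> p) -> ~(~q -> p))), w0
2. ~(~p -> q), w0
3. ~(<>[]~(~q -> p) -> ~(~q -> p)), w0
4. ~p, w0
5. ~q, w0
6. <>[]~(~q -> p), w0
7. ~q -> p, w0
8. p, w0
Accessibility: w0Rw0
Branch closes: p and ~p both at w0.
Every branch of the negation's tableau closes; the branch above is one of them.

Valid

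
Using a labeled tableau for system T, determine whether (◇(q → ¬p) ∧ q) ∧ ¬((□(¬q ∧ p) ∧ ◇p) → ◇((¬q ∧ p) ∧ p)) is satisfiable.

Unsatisfiable

1. (◇(q → ¬p) ∧ q) ∧ ¬((□(¬q ∧ p) ∧ ◇p) → ◇((¬q ∧ p) ∧ p)), u
2. ◇(q → ¬p) ∧ q, u   [∧-rule on 1]
3. ¬((□(¬q ∧ p) ∧ ◇p) → ◇((¬q ∧ p) ∧ p)), u   [∧-rule on 1]
4. ◇(q → ¬p), u   [∧-rule on 2]
5. q, u   [∧-rule on 2]
6. □(¬q ∧ p) ∧ ◇p, u   [¬→-rule on 3]
7. ¬◇((¬q ∧ p) ∧ p), u   [¬→-rule on 3]
8. □(¬q ∧ p), u   [∧-rule on 6]
9. ◇p, u   [∧-rule on 6]
10. ¬((¬q ∧ p) ∧ p), u   [¬◇-rule on 7 via uRu]
11. ¬q ∧ p, u   [□-rule on 8 via uRu]
12. ¬q, u   [∧-rule on 11]
13. p, u   [∧-rule on 11]
Accessibility: uRu
Branch closes: q and ¬q both at u.
Every branch closes; the branch above is one of them.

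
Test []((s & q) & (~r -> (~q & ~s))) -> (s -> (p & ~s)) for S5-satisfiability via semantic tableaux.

1. []((s & q) & (~r -> (~q & ~s))) -> (s -> (p & ~s)), w0
2. s -> (p & ~s), w0
3. p & ~s, w0
4. p, w0
5. ~s, w0
Accessibility: w0Rw0

Yes, satisfiable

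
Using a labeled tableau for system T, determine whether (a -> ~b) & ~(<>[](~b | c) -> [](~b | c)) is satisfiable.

1. (a -> ~b) & ~(<>[](~b | c) -> [](~b | c)), w0
2. a -> ~b, w0
3. ~(<>[](~b | c) -> [](~b | c)), w0
4. <>[](~b | c), w0
5. ~[](~b | c), w0
6. ~b, w0
7. [](~b | c), w1
8. ~b | c, w1
9. c, w1
10. ~(~b | c), w2
11. b, w2
12. ~c, w2
Accessibility: w0Rw0, w0Rw1, w0Rw2, w1Rw1, w2Rw2

Satisfiable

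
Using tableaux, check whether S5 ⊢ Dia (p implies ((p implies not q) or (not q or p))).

Tableau for the negation not Dia (p implies ((p implies not q) or (not q or p))):
1. not Dia (p implies ((p implies not q) or (not q or p))), u
2. not (p implies ((p implies not q) or (not q or p))), u
3. p, u
4. not ((p implies not q) or (not q or p)), u
5. not (p implies not q), u
6. not (not q or p), u
7. q, u
8. not p, u
Accessibility: uRu
Branch closes: p and not p both at u.
Every branch of the negation's tableau closes; the branch above is one of them.

Valid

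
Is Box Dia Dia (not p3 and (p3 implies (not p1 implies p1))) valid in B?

Tableau for the negation not Box Dia Dia (not p3 and (p3 implies (not p1 implies p1))):
1. not Box Dia Dia (not p3 and (p3 implies (not p1 implies p1))), u
2. not Dia Dia (not p3 and (p3 implies (not p1 implies p1))), v
3. not Dia (not p3 and (p3 implies (not p1 implies p1))), u
4. not Dia (not p3 and (p3 implies (not p1 implies p1))), v
5. not (not p3 and (p3 implies (not p1 implies p1))), u
6. not (not p3 and (p3 implies (not p1 implies p1))), v
7. not (p3 implies (not p1 implies p1)), u
8. p3, u
9. not (not p1 implies p1), u
10. not p1, u
11. not (p3 implies (not p1 implies p1)), v
12. p3, v
13. not (not p1 implies p1), v
14. not p1, v
Accessibility: uRu, uRv, vRu, vRv
The negation has an open branch (countermodel exists).

Not valid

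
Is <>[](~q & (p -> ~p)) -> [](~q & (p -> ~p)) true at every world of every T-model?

Tableau for the negation ~(<>[](~q & (p -> ~p)) -> [](~q & (p -> ~p))):
1. ~(<>[](~q & (p -> ~p)) -> [](~q & (p -> ~p))), u
2. <>[](~q & (p -> ~p)), u
3. ~[](~q & (p -> ~p)), u
4. [](~q & (p -> ~p)), v
5. ~q & (p -> ~p), v
6. ~q, v
7. p -> ~p, v
8. ~p, v
9. ~(~q & (p -> ~p)), w
10. ~(p -> ~p), w
11. p, w
Accessibility: uRu, uRv, uRw, vRv, wRw
The negation has an open branch (countermodel exists).

Invalid (countermodel exists)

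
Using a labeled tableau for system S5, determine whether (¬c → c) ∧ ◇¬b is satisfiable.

1. (¬c → c) ∧ ◇¬b, u
2. ¬c → c, u
3. ◇¬b, u
4. c, u
5. ¬b, v
Accessibility: uRu, uRv, vRu, vRv

Satisfiable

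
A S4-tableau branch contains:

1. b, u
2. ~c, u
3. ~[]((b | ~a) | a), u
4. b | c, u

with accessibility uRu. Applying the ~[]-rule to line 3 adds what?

a fresh world v with uRv, and ~((b | ~a) | a) at v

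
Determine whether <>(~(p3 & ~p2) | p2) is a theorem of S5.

Tableau for the negation ~<>(~(p3 & ~p2) | p2):
1. ~<>(~(p3 & ~p2) | p2), 0
2. ~(~(p3 & ~p2) | p2), 0
3. p3 & ~p2, 0
4. ~p2, 0
5. p3, 0
Accessibility: 0R0
The negation has an open branch (countermodel exists).

Invalid (countermodel exists)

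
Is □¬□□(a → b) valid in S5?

Tableau for the negation ¬□¬□□(a → b):
1. ¬□¬□□(a → b), w0
2. □□(a → b), w1
3. □(a → b), w0
4. □(a → b), w1
5. a → b, w0
6. a → b, w1
7. b, w0
8. b, w1
Accessibility: w0Rw0, w0Rw1, w1Rw0, w1Rw1
The negation has an open branch (countermodel exists).

Not valid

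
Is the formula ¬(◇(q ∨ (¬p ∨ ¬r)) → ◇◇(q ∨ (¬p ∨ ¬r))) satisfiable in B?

Unsatisfiable

1. ¬(◇(q ∨ (¬p ∨ ¬r)) → ◇◇(q ∨ (¬p ∨ ¬r))), 0
2. ◇(q ∨ (¬p ∨ ¬r)), 0   [¬→-rule on 1]
3. ¬◇◇(q ∨ (¬p ∨ ¬r)), 0   [¬→-rule on 1]
4. ¬◇(q ∨ (¬p ∨ ¬r)), 0   [¬◇-rule on 3 via 0R0]
5. ¬(q ∨ (¬p ∨ ¬r)), 0   [¬◇-rule on 4 via 0R0]
6. ¬q, 0   [¬∨-rule on 5]
7. ¬(¬p ∨ ¬r), 0   [¬∨-rule on 5]
8. p, 0   [¬∨-rule on 7]
9. r, 0   [¬∨-rule on 7]
10. q ∨ (¬p ∨ ¬r), 1   [◇-rule on 2: fresh world 1, 0R1]
11. ¬◇(q ∨ (¬p ∨ ¬r)), 1   [¬◇-rule on 3 via 0R1]
12. ¬(q ∨ (¬p ∨ ¬r)), 1   [¬◇-rule on 4 via 0R1]
13. ¬q, 1   [¬∨-rule on 12]
14. ¬(¬p ∨ ¬r), 1   [¬∨-rule on 12]
15. p, 1   [¬∨-rule on 14]
16. r, 1   [¬∨-rule on 14]
17. ¬p ∨ ¬r, 1   [∨-rule on 10 (branches; this branch)]
18. ¬r, 1   [∨-rule on 17 (branches; this branch)]
Accessibility: 0R0, 0R1, 1R0, 1R1
Branch closes: r and ¬r both at 1.
Every branch closes; the branch above is one of them.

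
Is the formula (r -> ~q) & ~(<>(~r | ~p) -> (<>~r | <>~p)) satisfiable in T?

Unsatisfiable (every branch closes)

1. (r -> ~q) & ~(<>(~r | ~p) -> (<>~r | <>~p)), u
2. r -> ~q, u
3. ~(<>(~r | ~p) -> (<>~r | <>~p)), u
4. <>(~r | ~p), u
5. ~(<>~r | <>~p), u
6. ~<>~r, u
7. ~<>~p, u
8. r, u
9. p, u
10. ~q, u
11. ~r | ~p, v
12. r, v
13. p, v
14. ~p, v
Accessibility: uRu, uRv, vRv
Branch closes: p and ~p both at v.
Every branch closes; the branch above is one of them.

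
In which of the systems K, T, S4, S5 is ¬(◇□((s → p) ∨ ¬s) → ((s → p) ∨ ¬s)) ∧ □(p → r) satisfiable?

K, T, S4

S5-tableau for the formula:
1. ¬(◇□((s → p) ∨ ¬s) → ((s → p) ∨ ¬s)) ∧ □(p → r), w0
2. ¬(◇□((s → p) ∨ ¬s) → ((s → p) ∨ ¬s)), w0
3. □(p → r), w0
4. ◇□((s → p) ∨ ¬s), w0
5. ¬((s → p) ∨ ¬s), w0
6. ¬(s → p), w0
7. s, w0
8. ¬p, w0
9. p → r, w0
10. r, w0
11. □((s → p) ∨ ¬s), w1
12. p → r, w1
13. (s → p) ∨ ¬s, w0
14. (s → p) ∨ ¬s, w1
15. r, w1
16. s → p, w0
17. ¬s, w1
18. p, w0
Accessibility: w0Rw0, w0Rw1, w1Rw0, w1Rw1
Branch closes: p and ¬p both at w0.
Every branch closes (one shown): unsatisfiable in S5.
S4-tableau for the formula:
1. ¬(◇□((s → p) ∨ ¬s) → ((s → p) ∨ ¬s)) ∧ □(p → r), w0
2. ¬(◇□((s → p) ∨ ¬s) → ((s → p) ∨ ¬s)), w0
3. □(p → r), w0
4. ◇□((s → p) ∨ ¬s), w0
5. ¬((s → p) ∨ ¬s), w0
6. ¬(s → p), w0
7. s, w0
8. ¬p, w0
9. p → r, w0
10. r, w0
11. □((s → p) ∨ ¬s), w1
12. p → r, w1
13. (s → p) ∨ ¬s, w1
14. r, w1
15. ¬s, w1
Accessibility: w0Rw0, w0Rw1, w1Rw1
Complete open branch: satisfiable in S4, hence also in K, T (this S4-model is also a K-model and a T-model).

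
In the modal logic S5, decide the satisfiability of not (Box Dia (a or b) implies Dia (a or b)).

1. not (Box Dia (a or b) implies Dia (a or b)), w0
2. Box Dia (a or b), w0   [neg-implies-rule on 1]
3. not Dia (a or b), w0   [neg-implies-rule on 1]
4. Dia (a or b), w0   [Box-rule on 2 via w0Rw0]
5. not (a or b), w0   [neg-Dia-rule on 3 via w0Rw0]
6. not a, w0   [neg-or-rule on 5]
7. not b, w0   [neg-or-rule on 5]
8. a or b, w1   [Dia-rule on 4: fresh world w1, w0Rw1]
9. Dia (a or b), w1   [Box-rule on 2 via w0Rw1]
10. not (a or b), w1   [neg-Dia-rule on 3 via w0Rw1]
11. not a, w1   [neg-or-rule on 10]
12. not b, w1   [neg-or-rule on 10]
13. b, w1   [or-rule on 8 (branches; this branch)]
Accessibility: w0Rw0, w0Rw1, w1Rw0, w1Rw1
Branch closes: b and not b both at w1.
Every branch closes; the branch above is one of them.

Unsatisfiable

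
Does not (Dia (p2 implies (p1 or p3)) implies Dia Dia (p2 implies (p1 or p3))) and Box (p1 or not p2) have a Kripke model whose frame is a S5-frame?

No, unsatisfiable

1. not (Dia (p2 implies (p1 or p3)) implies Dia Dia (p2 implies (p1 or p3))) and Box (p1 or not p2), 0
2. not (Dia (p2 implies (p1 or p3)) implies Dia Dia (p2 implies (p1 or p3))), 0
3. Box (p1 or not p2), 0
4. Dia (p2 implies (p1 or p3)), 0
5. not Dia Dia (p2 implies (p1 or p3)), 0
6. p1 or not p2, 0
7. not Dia (p2 implies (p1 or p3)), 0
8. not (p2 implies (p1 or p3)), 0
9. p2, 0
10. not (p1 or p3), 0
11. not p1, 0
12. not p3, 0
13. not p2, 0
Accessibility: 0R0
Branch closes: p2 and not p2 both at 0.
All branches of the tableau close; one closing branch shown above.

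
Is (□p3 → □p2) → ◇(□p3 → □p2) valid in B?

Tableau for the negation ¬((□p3 → □p2) → ◇(□p3 → □p2)):
1. ¬((□p3 → □p2) → ◇(□p3 → □p2)), 0
2. □p3 → □p2, 0   [¬→-rule on 1]
3. ¬◇(□p3 → □p2), 0   [¬→-rule on 1]
4. ¬(□p3 → □p2), 0   [¬◇-rule on 3 via 0R0]
5. □p3, 0   [¬→-rule on 4]
6. ¬□p2, 0   [¬→-rule on 4]
7. p3, 0   [□-rule on 5 via 0R0]
8. ¬□p3, 0   [→-rule on 2 (branches; this branch)]
9. ¬p2, 1   [¬□-rule on 6: fresh world 1, 0R1]
10. ¬(□p3 → □p2), 1   [¬◇-rule on 3 via 0R1]
11. □p3, 1   [¬→-rule on 10]
12. ¬□p2, 1   [¬→-rule on 10]
13. p3, 1   [□-rule on 5 via 0R1]
14. ¬p3, 2   [¬□-rule on 8: fresh world 2, 0R2]
15. ¬(□p3 → □p2), 2   [¬◇-rule on 3 via 0R2]
16. □p3, 2   [¬→-rule on 15]
17. ¬□p2, 2   [¬→-rule on 15]
18. p3, 2   [□-rule on 5 via 0R2]
Accessibility: 0R0, 0R1, 0R2, 1R0, 1R1, 2R0, 2R2
Branch closes: p3 and ¬p3 both at 2.
All branches of the negation close; one closing branch shown above.

Valid in B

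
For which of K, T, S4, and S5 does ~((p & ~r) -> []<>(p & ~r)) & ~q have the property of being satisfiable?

K, T, S4

S4-tableau for the formula:
1. ~((p & ~r) -> []<>(p & ~r)) & ~q, w0
2. ~((p & ~r) -> []<>(p & ~r)), w0
3. ~q, w0
4. p & ~r, w0
5. ~[]<>(p & ~r), w0
6. p, w0
7. ~r, w0
8. ~<>(p & ~r), w1
9. ~(p & ~r), w1
10. r, w1
Accessibility: w0Rw0, w0Rw1, w1Rw1
Complete open branch: satisfiable in S4, hence also in K, T (this S4-model is also a K-model and a T-model).
S5-tableau for the formula:
1. ~((p & ~r) -> []<>(p & ~r)) & ~q, w0
2. ~((p & ~r) -> []<>(p & ~r)), w0
3. ~q, w0
4. p & ~r, w0
5. ~[]<>(p & ~r), w0
6. p, w0
7. ~r, w0
8. ~<>(p & ~r), w1
9. ~(p & ~r), w0
10. ~(p & ~r), w1
11. r, w0
Accessibility: w0Rw0, w0Rw1, w1Rw0, w1Rw1
Branch closes: r and ~r both at w0.
Every branch closes (one shown): unsatisfiable in S5.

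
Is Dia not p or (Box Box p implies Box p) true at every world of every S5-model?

Tableau for the negation not (Dia not p or (Box Box p implies Box p)):
1. not (Dia not p or (Box Box p implies Box p)), w0
2. not Dia not p, w0   [neg-or-rule on 1]
3. not (Box Box p implies Box p), w0   [neg-or-rule on 1]
4. Box Box p, w0   [neg-implies-rule on 3]
5. not Box p, w0   [neg-implies-rule on 3]
6. p, w0   [neg-Dia-rule on 2 via w0Rw0]
7. Box p, w0   [Box-rule on 4 via w0Rw0]
8. not p, w1   [neg-Box-rule on 5: fresh world w1, w0Rw1]
9. p, w1   [neg-Dia-rule on 2 via w0Rw1]
Accessibility: w0Rw0, w0Rw1, w1Rw0, w1Rw1
Branch closes: p and not p both at w1.
All branches of the negation close; one closing branch shown above.

Valid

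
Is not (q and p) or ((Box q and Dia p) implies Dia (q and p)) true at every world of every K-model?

Valid

Tableau for the negation not (not (q and p) or ((Box q and Dia p) implies Dia (q and p))):
1. not (not (q and p) or ((Box q and Dia p) implies Dia (q and p))), 0
2. q and p, 0
3. not ((Box q and Dia p) implies Dia (q and p)), 0
4. q, 0
5. p, 0
6. Box q and Dia p, 0
7. not Dia (q and p), 0
8. Box q, 0
9. Dia p, 0
10. p, 1
11. not (q and p), 1
12. q, 1
13. not p, 1
Accessibility: 0R1
Branch closes: p and not p both at 1.
Every branch of the negation's tableau closes; the branch above is one of them.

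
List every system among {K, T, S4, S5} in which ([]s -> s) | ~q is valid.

T, S4, S5

T-tableau for the negation ~(([]s -> s) | ~q):
1. ~(([]s -> s) | ~q), 0
2. ~([]s -> s), 0   [~|-rule on 1]
3. q, 0   [~|-rule on 1]
4. []s, 0   [~->-rule on 2]
5. ~s, 0   [~->-rule on 2]
6. s, 0   [[]-rule on 4 via 0R0]
Accessibility: 0R0
Branch closes: s and ~s both at 0.
Every branch closes (one shown): valid in T, hence also in S4, S5 (every theorem of T is a theorem of S4 and S5).
K-tableau for the negation ~(([]s -> s) | ~q):
1. ~(([]s -> s) | ~q), 0
2. ~([]s -> s), 0   [~|-rule on 1]
3. q, 0   [~|-rule on 1]
4. []s, 0   [~->-rule on 2]
5. ~s, 0   [~->-rule on 2]
Complete open branch: countermodel on a K-frame, so not valid in K.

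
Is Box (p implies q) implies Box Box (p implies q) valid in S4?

Tableau for the negation not (Box (p implies q) implies Box Box (p implies q)):
1. not (Box (p implies q) implies Box Box (p implies q)), w0
2. Box (p implies q), w0
3. not Box Box (p implies q), w0
4. p implies q, w0
5. q, w0
6. not Box (p implies q), w1
7. p implies q, w1
8. q, w1
9. not (p implies q), w2
10. p, w2
11. not q, w2
12. p implies q, w2
13. q, w2
Accessibility: w0Rw0, w0Rw1, w0Rw2, w1Rw1, w1Rw2, w2Rw2
Branch closes: q and not q both at w2.
All branches of the negation close; one closing branch shown above.

Valid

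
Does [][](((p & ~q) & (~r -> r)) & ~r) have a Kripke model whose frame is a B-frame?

No, unsatisfiable

1. [][](((p & ~q) & (~r -> r)) & ~r), w0
2. [](((p & ~q) & (~r -> r)) & ~r), w0
3. ((p & ~q) & (~r -> r)) & ~r, w0
4. (p & ~q) & (~r -> r), w0
5. ~r, w0
6. p & ~q, w0
7. ~r -> r, w0
8. p, w0
9. ~q, w0
10. r, w0
Accessibility: w0Rw0
Branch closes: r and ~r both at w0.
Every branch closes; the branch above is one of them.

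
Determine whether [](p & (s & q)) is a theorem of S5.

Tableau for the negation ~[](p & (s & q)):
1. ~[](p & (s & q)), 0
2. ~(p & (s & q)), 1
3. ~(s & q), 1
4. ~q, 1
Accessibility: 0R0, 0R1, 1R0, 1R1
The negation has an open branch (countermodel exists).

No, not valid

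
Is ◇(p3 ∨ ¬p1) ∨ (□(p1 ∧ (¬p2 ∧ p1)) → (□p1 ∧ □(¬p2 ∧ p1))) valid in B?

Yes, valid

Tableau for the negation ¬(◇(p3 ∨ ¬p1) ∨ (□(p1 ∧ (¬p2 ∧ p1)) → (□p1 ∧ □(¬p2 ∧ p1)))):
1. ¬(◇(p3 ∨ ¬p1) ∨ (□(p1 ∧ (¬p2 ∧ p1)) → (□p1 ∧ □(¬p2 ∧ p1)))), 0
2. ¬◇(p3 ∨ ¬p1), 0   [¬∨-rule on 1]
3. ¬(□(p1 ∧ (¬p2 ∧ p1)) → (□p1 ∧ □(¬p2 ∧ p1))), 0   [¬∨-rule on 1]
4. □(p1 ∧ (¬p2 ∧ p1)), 0   [¬→-rule on 3]
5. ¬(□p1 ∧ □(¬p2 ∧ p1)), 0   [¬→-rule on 3]
6. ¬(p3 ∨ ¬p1), 0   [¬◇-rule on 2 via 0R0]
7. ¬p3, 0   [¬∨-rule on 6]
8. p1, 0   [¬∨-rule on 6]
9. p1 ∧ (¬p2 ∧ p1), 0   [□-rule on 4 via 0R0]
10. ¬p2 ∧ p1, 0   [∧-rule on 9]
11. ¬p2, 0   [∧-rule on 10]
12. ¬□(¬p2 ∧ p1), 0   [¬∧-rule on 5 (branches; this branch)]
13. ¬(¬p2 ∧ p1), 1   [¬□-rule on 12: fresh world 1, 0R1]
14. ¬(p3 ∨ ¬p1), 1   [¬◇-rule on 2 via 0R1]
15. ¬p3, 1   [¬∨-rule on 14]
16. p1, 1   [¬∨-rule on 14]
17. p1 ∧ (¬p2 ∧ p1), 1   [□-rule on 4 via 0R1]
18. ¬p2 ∧ p1, 1   [∧-rule on 17]
19. ¬p2, 1   [∧-rule on 18]
20. ¬p1, 1   [¬∧-rule on 13 (branches; this branch)]
Accessibility: 0R0, 0R1, 1R0, 1R1
Branch closes: p1 and ¬p1 both at 1.
Every branch of the negation's tableau closes; the branch above is one of them.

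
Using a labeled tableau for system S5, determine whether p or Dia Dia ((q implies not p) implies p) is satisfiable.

Satisfiable

1. p or Dia Dia ((q implies not p) implies p), u
2. Dia Dia ((q implies not p) implies p), u
3. Dia ((q implies not p) implies p), v
4. (q implies not p) implies p, w
5. p, w
Accessibility: uRu, uRv, uRw, vRu, vRv, vRw, wRu, wRv, wRw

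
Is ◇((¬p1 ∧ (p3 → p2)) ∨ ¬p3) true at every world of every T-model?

No, not valid

Tableau for the negation ¬◇((¬p1 ∧ (p3 → p2)) ∨ ¬p3):
1. ¬◇((¬p1 ∧ (p3 → p2)) ∨ ¬p3), 0
2. ¬((¬p1 ∧ (p3 → p2)) ∨ ¬p3), 0
3. ¬(¬p1 ∧ (p3 → p2)), 0
4. p3, 0
5. ¬(p3 → p2), 0
6. ¬p2, 0
Accessibility: 0R0
The negation has an open branch (countermodel exists).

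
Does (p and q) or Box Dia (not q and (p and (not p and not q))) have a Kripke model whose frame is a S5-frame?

1. (p and q) or Box Dia (not q and (p and (not p and not q))), w0
2. p and q, w0
3. p, w0
4. q, w0
Accessibility: w0Rw0

Satisfiable (open branch found)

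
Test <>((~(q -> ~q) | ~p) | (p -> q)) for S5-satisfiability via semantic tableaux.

Satisfiable

1. <>((~(q -> ~q) | ~p) | (p -> q)), u
2. (~(q -> ~q) | ~p) | (p -> q), v   [<>-rule on 1: fresh world v, uRv]
3. p -> q, v   [|-rule on 2 (branches; this branch)]
4. q, v   [->-rule on 3 (branches; this branch)]
Accessibility: uRu, uRv, vRu, vRv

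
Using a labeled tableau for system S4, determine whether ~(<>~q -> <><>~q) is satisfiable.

1. ~(<>~q -> <><>~q), w0
2. <>~q, w0
3. ~<><>~q, w0
4. ~<>~q, w0
5. q, w0
6. ~q, w1
7. ~<>~q, w1
8. q, w1
Accessibility: w0Rw0, w0Rw1, w1Rw1
Branch closes: q and ~q both at w1.
All branches of the tableau close; one closing branch shown above.

No, unsatisfiable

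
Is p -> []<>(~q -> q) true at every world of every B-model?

Tableau for the negation ~(p -> []<>(~q -> q)):
1. ~(p -> []<>(~q -> q)), w0
2. p, w0   [~->-rule on 1]
3. ~[]<>(~q -> q), w0   [~->-rule on 1]
4. ~<>(~q -> q), w1   [~[]-rule on 3: fresh world w1, w0Rw1]
5. ~(~q -> q), w0   [~<>-rule on 4 via w1Rw0]
6. ~q, w0   [~->-rule on 5]
7. ~(~q -> q), w1   [~<>-rule on 4 via w1Rw1]
8. ~q, w1   [~->-rule on 7]
Accessibility: w0Rw0, w0Rw1, w1Rw0, w1Rw1
The negation has an open branch (countermodel exists).

No, not valid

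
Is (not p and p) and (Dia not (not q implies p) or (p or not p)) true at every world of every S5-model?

Tableau for the negation not ((not p and p) and (Dia not (not q implies p) or (p or not p))):
1. not ((not p and p) and (Dia not (not q implies p) or (p or not p))), w0
2. not (not p and p), w0
3. not p, w0
Accessibility: w0Rw0
The negation has an open branch (countermodel exists).

No, not valid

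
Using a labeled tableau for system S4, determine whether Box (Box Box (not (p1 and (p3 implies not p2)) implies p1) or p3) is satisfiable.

Satisfiable

1. Box (Box Box (not (p1 and (p3 implies not p2)) implies p1) or p3), 0
2. Box Box (not (p1 and (p3 implies not p2)) implies p1) or p3, 0
3. p3, 0
Accessibility: 0R0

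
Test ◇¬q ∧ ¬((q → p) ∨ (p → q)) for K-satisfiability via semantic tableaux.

1. ◇¬q ∧ ¬((q → p) ∨ (p → q)), w0
2. ◇¬q, w0
3. ¬((q → p) ∨ (p → q)), w0
4. ¬(q → p), w0
5. ¬(p → q), w0
6. q, w0
7. ¬p, w0
8. p, w0
9. ¬q, w0
Branch closes: p and ¬p both at w0.
Every branch closes; the branch above is one of them.

No, unsatisfiable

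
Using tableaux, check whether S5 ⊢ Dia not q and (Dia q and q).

Tableau for the negation not (Dia not q and (Dia q and q)):
1. not (Dia not q and (Dia q and q)), u
2. not (Dia q and q), u
3. not q, u
Accessibility: uRu
The negation has an open branch (countermodel exists).

Not valid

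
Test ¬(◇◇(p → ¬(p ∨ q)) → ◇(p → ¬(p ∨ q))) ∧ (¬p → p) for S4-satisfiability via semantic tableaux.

Unsatisfiable

1. ¬(◇◇(p → ¬(p ∨ q)) → ◇(p → ¬(p ∨ q))) ∧ (¬p → p), u
2. ¬(◇◇(p → ¬(p ∨ q)) → ◇(p → ¬(p ∨ q))), u
3. ¬p → p, u
4. ◇◇(p → ¬(p ∨ q)), u
5. ¬◇(p → ¬(p ∨ q)), u
6. ¬(p → ¬(p ∨ q)), u
7. p, u
8. p ∨ q, u
9. q, u
10. ◇(p → ¬(p ∨ q)), v
11. ¬(p → ¬(p ∨ q)), v
12. p, v
13. p ∨ q, v
14. q, v
15. p → ¬(p ∨ q), w
16. ¬(p → ¬(p ∨ q)), w
17. p, w
18. p ∨ q, w
19. ¬(p ∨ q), w
20. ¬p, w
21. ¬q, w
Accessibility: uRu, uRv, uRw, vRv, vRw, wRw
Branch closes: p and ¬p both at w.
All branches of the tableau close; one closing branch shown above.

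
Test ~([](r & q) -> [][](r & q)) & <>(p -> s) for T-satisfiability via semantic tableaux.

1. ~([](r & q) -> [][](r & q)) & <>(p -> s), u
2. ~([](r & q) -> [][](r & q)), u
3. <>(p -> s), u
4. [](r & q), u
5. ~[][](r & q), u
6. r & q, u
7. r, u
8. q, u
9. p -> s, v
10. r & q, v
11. r, v
12. q, v
13. s, v
14. ~[](r & q), w
15. r & q, w
16. r, w
17. q, w
18. ~(r & q), x
19. ~q, x
Accessibility: uRu, uRv, uRw, vRv, wRw, wRx, xRx

Satisfiable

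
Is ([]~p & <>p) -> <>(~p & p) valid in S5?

Valid in S5

Tableau for the negation ~(([]~p & <>p) -> <>(~p & p)):
1. ~(([]~p & <>p) -> <>(~p & p)), w0
2. []~p & <>p, w0
3. ~<>(~p & p), w0
4. []~p, w0
5. <>p, w0
6. ~(~p & p), w0
7. ~p, w0
8. p, w1
9. ~(~p & p), w1
10. ~p, w1
Accessibility: w0Rw0, w0Rw1, w1Rw0, w1Rw1
Branch closes: p and ~p both at w1.
All branches of the negation close; one closing branch shown above.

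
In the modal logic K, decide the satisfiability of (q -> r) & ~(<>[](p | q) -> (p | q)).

1. (q -> r) & ~(<>[](p | q) -> (p | q)), 0
2. q -> r, 0
3. ~(<>[](p | q) -> (p | q)), 0
4. <>[](p | q), 0
5. ~(p | q), 0
6. ~p, 0
7. ~q, 0
8. r, 0
9. [](p | q), 1
Accessibility: 0R1

Yes, satisfiable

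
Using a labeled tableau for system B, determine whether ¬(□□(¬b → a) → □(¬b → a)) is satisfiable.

No, unsatisfiable

1. ¬(□□(¬b → a) → □(¬b → a)), 0
2. □□(¬b → a), 0
3. ¬□(¬b → a), 0
4. □(¬b → a), 0
5. ¬b → a, 0
6. a, 0
7. ¬(¬b → a), 1
8. ¬b, 1
9. ¬a, 1
10. □(¬b → a), 1
11. ¬b → a, 1
12. a, 1
Accessibility: 0R0, 0R1, 1R0, 1R1
Branch closes: a and ¬a both at 1.
(One branch shown.) All branches close.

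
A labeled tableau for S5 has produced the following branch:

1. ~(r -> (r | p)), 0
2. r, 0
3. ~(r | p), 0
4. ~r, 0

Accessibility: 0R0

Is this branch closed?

Yes, closed

Both r and ~r appear at 0.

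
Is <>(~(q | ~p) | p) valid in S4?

No, not valid

Tableau for the negation ~<>(~(q | ~p) | p):
1. ~<>(~(q | ~p) | p), 0
2. ~(~(q | ~p) | p), 0
3. q | ~p, 0
4. ~p, 0
Accessibility: 0R0
The negation has an open branch (countermodel exists).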